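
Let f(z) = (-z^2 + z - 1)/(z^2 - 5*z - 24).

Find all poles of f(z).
The singularities of f are the zeros of the denominator. Factoring,
  z^2 - 5*z - 24 = (z - 8)*(z + 3)
so the candidates are z = 8, z = -3.

Check the numerator P(z) = -z^2 + z - 1 at each one:
  P(8) = -57 ≠ 0, so z = 8 is a (simple) pole.
  P(-3) = -13 ≠ 0, so z = -3 is a (simple) pole.

Poles of f: {-3, 8}

Final answer: {-3, 8}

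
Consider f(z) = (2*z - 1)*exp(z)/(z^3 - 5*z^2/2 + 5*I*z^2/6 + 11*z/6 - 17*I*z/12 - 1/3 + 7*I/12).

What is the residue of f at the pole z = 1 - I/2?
Write f(z) = P(z)/Q(z) with P(z) = (2*z - 1)*exp(z) and Q(z) = z^3 - 5*z^2/2 + 5*I*z^2/6 + 11*z/6 - 17*I*z/12 - 1/3 + 7*I/12.
The denominator factors as Q(z) = (z - 1 + I/2)*(z - 1)*(z - 1/2 + I/3), so z = 1 - I/2 is a simple zero of Q and P is analytic there; z = 1 - I/2 is therefore a simple pole and
  Res(f, z₀) = P(z₀)/Q'(z₀).

Q'(z) = 3*z^2 - 5*z + 5*I*z/3 + 11/6 - 17*I/12, so Q'(1 - I/2) = -1/12 - I/4.
P(1 - I/2) = (1 - I)*exp(1 - I/2).

Res(f, 1 - I/2) = ((1 - I)*exp(1 - I/2))/(-1/12 - I/4) = (12/5 + 24*I/5)*exp(1 - I/2)

Final answer: (12/5 + 24*I/5)*exp(1 - I/2)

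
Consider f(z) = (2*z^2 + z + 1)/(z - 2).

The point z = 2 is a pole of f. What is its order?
1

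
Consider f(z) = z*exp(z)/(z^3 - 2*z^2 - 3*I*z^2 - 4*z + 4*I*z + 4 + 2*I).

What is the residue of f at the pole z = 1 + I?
Write f(z) = P(z)/Q(z) with P(z) = z*exp(z) and Q(z) = z^3 - 2*z^2 - 3*I*z^2 - 4*z + 4*I*z + 4 + 2*I.
The denominator factors as Q(z) = (z + 1 - I)*(z - 1 - I)*(z - 2 - I), so z = 1 + I is a simple zero of Q and P is analytic there; z = 1 + I is therefore a simple pole and
  Res(f, z₀) = P(z₀)/Q'(z₀).

Q'(z) = 3*z^2 - 4*z - 6*I*z - 4 + 4*I, so Q'(1 + I) = -2.
P(1 + I) = (1 + I)*exp(1 + I).

Res(f, 1 + I) = ((1 + I)*exp(1 + I))/(-2) = (-1/2 - I/2)*exp(1 + I)

Final answer: (-1/2 - I/2)*exp(1 + I)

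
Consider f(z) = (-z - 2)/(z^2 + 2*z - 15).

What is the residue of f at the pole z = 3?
Write f(z) = P(z)/Q(z) with P(z) = -z - 2 and Q(z) = z^2 + 2*z - 15.
The denominator factors as Q(z) = (z + 5)*(z - 3), so z = 3 is a simple zero of Q and P is analytic there; z = 3 is therefore a simple pole and
  Res(f, z₀) = P(z₀)/Q'(z₀).

Q'(z) = 2*z + 2, so Q'(3) = 8.
P(3) = -5.

Res(f, 3) = (-5)/(8) = -5/8

Final answer: -5/8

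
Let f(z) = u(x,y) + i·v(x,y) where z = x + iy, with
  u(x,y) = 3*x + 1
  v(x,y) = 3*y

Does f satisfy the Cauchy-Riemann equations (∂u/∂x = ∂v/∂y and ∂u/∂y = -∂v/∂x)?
∂u/∂x = 3
∂v/∂y = 3
∂u/∂y = 0
∂v/∂x = 0
∂u/∂x = ∂v/∂y and ∂u/∂y = -∂v/∂x hold identically; f is analytic.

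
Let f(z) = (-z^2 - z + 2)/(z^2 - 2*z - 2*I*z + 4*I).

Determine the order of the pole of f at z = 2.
Factor the denominator:
  z^2 - 2*z - 2*I*z + 4*I = (z - 2)*(z - 2*I)

The numerator P(z) = -z^2 - z + 2 has P(2) = -4 ≠ 0, so no factor of (z - 2) cancels.
Near z = 2 we can therefore write f(z) = g(z)/(z - 2) with g analytic at 2 and g(2) ≠ 0 (g is the numerator divided by the remaining denominator factors).

Hence z = 2 is a pole of order 1.

Final answer: 1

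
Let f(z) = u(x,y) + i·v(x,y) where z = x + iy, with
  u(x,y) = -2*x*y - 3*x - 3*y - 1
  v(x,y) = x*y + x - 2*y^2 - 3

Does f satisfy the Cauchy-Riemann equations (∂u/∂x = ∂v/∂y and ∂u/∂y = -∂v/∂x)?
∂u/∂x = -2*y - 3
∂v/∂y = x - 4*y
∂u/∂y = -2*x - 3
∂v/∂x = y + 1
∂u/∂x ≠ ∂v/∂y and ∂u/∂y ≠ -∂v/∂x; the Cauchy-Riemann equations are not satisfied, so f is not analytic.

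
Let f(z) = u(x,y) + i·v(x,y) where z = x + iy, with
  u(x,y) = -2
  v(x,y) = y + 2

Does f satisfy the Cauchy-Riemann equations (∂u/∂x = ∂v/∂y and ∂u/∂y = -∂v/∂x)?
∂u/∂x = 0
∂v/∂y = 1
∂u/∂y = 0
∂v/∂x = 0
∂u/∂x ≠ ∂v/∂y; the Cauchy-Riemann equations are not satisfied, so f is not analytic.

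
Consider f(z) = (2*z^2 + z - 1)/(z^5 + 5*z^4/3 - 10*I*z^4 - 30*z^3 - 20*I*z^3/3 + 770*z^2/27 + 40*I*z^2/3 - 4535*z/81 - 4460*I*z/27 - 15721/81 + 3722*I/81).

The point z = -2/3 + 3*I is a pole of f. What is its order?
4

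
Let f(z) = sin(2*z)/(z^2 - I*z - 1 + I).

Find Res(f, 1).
Write f(z) = P(z)/Q(z) with P(z) = sin(2*z) and Q(z) = z^2 - I*z - 1 + I.
The denominator factors as Q(z) = (z - 1)*(z + 1 - I), so z = 1 is a simple zero of Q and P is analytic there; z = 1 is therefore a simple pole and
  Res(f, z₀) = P(z₀)/Q'(z₀).

Q'(z) = 2*z - I, so Q'(1) = 2 - I.
P(1) = sin(2).

Res(f, 1) = (sin(2))/(2 - I) = (2/5 + I/5)*sin(2)

Final answer: (2/5 + I/5)*sin(2)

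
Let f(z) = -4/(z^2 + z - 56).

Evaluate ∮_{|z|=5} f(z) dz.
By the residue theorem, ∮_C f(z) dz = 2πi · (sum of the residues of f at the poles inside |z| = 5).

The denominator factors as (z + 8)*(z - 7), so the singularities of f are simple poles at z = -8, z = 7.
  |-8|² = 64 > 25 = 5², so this pole is outside the contour.
  |7|² = 49 > 25 = 5², so this pole is outside the contour.

No pole lies inside the contour, so f is analytic on and inside C and the integral is 0 (Cauchy's theorem).

Final answer: 0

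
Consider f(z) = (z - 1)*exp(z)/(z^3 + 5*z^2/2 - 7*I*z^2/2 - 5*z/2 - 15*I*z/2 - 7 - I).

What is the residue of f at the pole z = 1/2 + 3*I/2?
Write f(z) = P(z)/Q(z) with P(z) = (z - 1)*exp(z) and Q(z) = z^3 + 5*z^2/2 - 7*I*z^2/2 - 5*z/2 - 15*I*z/2 - 7 - I.
The denominator factors as Q(z) = (z + 1 - 2*I)*(z + 2)*(z - 1/2 - 3*I/2), so z = 1/2 + 3*I/2 is a simple zero of Q and P is analytic there; z = 1/2 + 3*I/2 is therefore a simple pole and
  Res(f, z₀) = P(z₀)/Q'(z₀).

Q'(z) = 3*z^2 + 5*z - 7*I*z - 5/2 - 15*I/2, so Q'(1/2 + 3*I/2) = 9/2 + I.
P(1/2 + 3*I/2) = (-1/2 + 3*I/2)*exp(1/2 + 3*I/2).

Res(f, 1/2 + 3*I/2) = ((-1/2 + 3*I/2)*exp(1/2 + 3*I/2))/(9/2 + I) = (-3/85 + 29*I/85)*exp(1/2 + 3*I/2)

Final answer: (-3/85 + 29*I/85)*exp(1/2 + 3*I/2)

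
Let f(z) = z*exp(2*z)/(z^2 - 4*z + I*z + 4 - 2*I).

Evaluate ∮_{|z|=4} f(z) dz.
4*pi*exp(4) + pi*(-4 + 2*I)*exp(4 - 2*I)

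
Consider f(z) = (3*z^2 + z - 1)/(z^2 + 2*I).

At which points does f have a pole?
The singularities of f are the zeros of the denominator. Factoring,
  z^2 + 2*I = (z + 1 - I)*(z - 1 + I)
so the candidates are z = -1 + I, z = 1 - I.

Check the numerator P(z) = 3*z^2 + z - 1 at each one:
  P(-1 + I) = -2 - 5*I ≠ 0, so z = -1 + I is a (simple) pole.
  P(1 - I) = -7*I ≠ 0, so z = 1 - I is a (simple) pole.

Poles of f: {-1 + I, 1 - I}

Final answer: {-1 + I, 1 - I}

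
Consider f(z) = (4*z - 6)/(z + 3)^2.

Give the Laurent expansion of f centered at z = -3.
Put w = z - (-3), i.e. z = w - 3. The denominator is w^2, so it suffices to rewrite the numerator in powers of w.

P(z) = 4*z - 6
P(w - 3) = -18 + 4*w

Dividing each term by w^2:
  f = -18/w^2 + 4/w

Substituting back w = z + 3:
  f(z) = -18/(z + 3)^2 + 4/(z + 3)

The series is finite because the numerator is a polynomial; the negative powers form the principal part, and the coefficient of 1/(z + 3) gives Res(f, -3) = 4.

Final answer: -18/(z + 3)^2 + 4/(z + 3)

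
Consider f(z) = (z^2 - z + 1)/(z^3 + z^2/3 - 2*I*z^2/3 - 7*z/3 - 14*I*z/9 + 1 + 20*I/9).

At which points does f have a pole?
The singularities of f are the zeros of the denominator. Factoring,
  z^3 + z^2/3 - 2*I*z^2/3 - 7*z/3 - 14*I*z/9 + 1 + 20*I/9 = (z + 2 + I/3)*(z - 1)*(z - 2/3 - I)
so the candidates are z = -2 - I/3, z = 1, z = 2/3 + I.

Check the numerator P(z) = z^2 - z + 1 at each one:
  P(-2 - I/3) = 62/9 + 5*I/3 ≠ 0, so z = -2 - I/3 is a (simple) pole.
  P(1) = 1 ≠ 0, so z = 1 is a (simple) pole.
  P(2/3 + I) = -2/9 + I/3 ≠ 0, so z = 2/3 + I is a (simple) pole.

Poles of f: {-2 - I/3, 2/3 + I, 1}

Final answer: {-2 - I/3, 2/3 + I, 1}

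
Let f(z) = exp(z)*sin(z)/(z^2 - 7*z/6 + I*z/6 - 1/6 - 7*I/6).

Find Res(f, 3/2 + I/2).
Write f(z) = P(z)/Q(z) with P(z) = exp(z)*sin(z) and Q(z) = z^2 - 7*z/6 + I*z/6 - 1/6 - 7*I/6.
The denominator factors as Q(z) = (z - 3/2 - I/2)*(z + 1/3 + 2*I/3), so z = 3/2 + I/2 is a simple zero of Q and P is analytic there; z = 3/2 + I/2 is therefore a simple pole and
  Res(f, z₀) = P(z₀)/Q'(z₀).

Q'(z) = 2*z - 7/6 + I/6, so Q'(3/2 + I/2) = 11/6 + 7*I/6.
P(3/2 + I/2) = exp(3/2 + I/2)*sin(3/2 + I/2).

Res(f, 3/2 + I/2) = (exp(3/2 + I/2)*sin(3/2 + I/2))/(11/6 + 7*I/6) = (33/85 - 21*I/85)*exp(3/2 + I/2)*sin(3/2 + I/2)

Final answer: (33/85 - 21*I/85)*exp(3/2 + I/2)*sin(3/2 + I/2)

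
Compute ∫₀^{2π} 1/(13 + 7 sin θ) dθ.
Call the integral J. The integrand is 2π-periodic and we integrate over a full period, so shifting θ does not change the value (θ → θ + π/2 turns sin θ into cos θ). Hence
  J = ∫₀^{2π} dθ/(13 + 7 cos θ).
Put z = e^{iθ}: then cos θ = (z + 1/z)/2, dθ = dz/(iz), and z runs once counterclockwise around |z| = 1:
  J = ∮_{|z|=1} 1/(13 + 7*(z + 1/z)/2) · dz/(iz) = (2/i) ∮_{|z|=1} dz/(7*z^2 + 26*z + 7).
The roots of 7*z^2 + 26*z + 7 are z = (-13 ± sqrt(13^2 - 7^2))/7, with sqrt(120) = 2*sqrt(30); their product is 1, so only z₊ = -13/7 + 2*sqrt(30)/7 lies inside the unit circle (z₋ = -13/7 - 2*sqrt(30)/7 lies outside).
z₊ is a simple zero of q(z) = 7*z^2 + 26*z + 7, so Res(1/q, z₊) = 1/q'(z₊) with q'(z) = 14*z + 26; and q'(z₊) = 7*(z₊ - z₋) = 4*sqrt(30).
Therefore J = (2/i) · 2πi · 1/(4*sqrt(30)) = 2*pi/(2*sqrt(30)) = sqrt(30)*pi/30

Final answer: sqrt(30)*pi/30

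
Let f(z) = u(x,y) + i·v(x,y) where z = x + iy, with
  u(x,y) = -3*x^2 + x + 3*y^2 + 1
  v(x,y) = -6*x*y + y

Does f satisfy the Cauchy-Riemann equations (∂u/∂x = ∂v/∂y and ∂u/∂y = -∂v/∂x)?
∂u/∂x = 1 - 6*x
∂v/∂y = 1 - 6*x
∂u/∂y = 6*y
∂v/∂x = -6*y
∂u/∂x = ∂v/∂y and ∂u/∂y = -∂v/∂x hold identically; f is analytic.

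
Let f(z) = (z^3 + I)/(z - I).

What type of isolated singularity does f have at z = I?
The numerator vanishes at z = I ((I)^3 = -I), so it is divisible by z - I:
  z^3 + I = (z - I)*(z^2 + I*z - 1)
Hence for z ≠ I, f(z) = z^2 + I*z - 1, a polynomial, and lim_{z→I} f(z) = -3 is finite.
So the singularity is removable.

Final answer: removable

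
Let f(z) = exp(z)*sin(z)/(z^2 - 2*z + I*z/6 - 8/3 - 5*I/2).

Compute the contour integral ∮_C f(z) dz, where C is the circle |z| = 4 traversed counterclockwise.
By the residue theorem, ∮_C f(z) dz = 2πi · (sum of the residues of f at the poles inside |z| = 4).

The denominator factors as (z + 1 + 2*I/3)*(z - 3 - I/2), so the singularities of f are simple poles at z = -1 - 2*I/3, z = 3 + I/2.
  |-1 - 2*I/3|² = 13/9 < 16 = 4², so this pole is inside the contour.
  |3 + I/2|² = 37/4 < 16 = 4², so this pole is inside the contour.

With P(z) = exp(z)*sin(z) and Q(z) = z^2 - 2*z + I*z/6 - 8/3 - 5*I/2, each pole is simple, so Res(f, z₀) = P(z₀)/Q'(z₀) with Q'(z) = 2*z - 2 + I/6.
  Res(f, -1 - 2*I/3) = P(-1 - 2*I/3)/Q'(-1 - 2*I/3) = (-exp(-1 - 2*I/3)*sin(1 + 2*I/3))/(-4 - 7*I/6) = (144/625 - 42*I/625)*exp(-1 - 2*I/3)*sin(1 + 2*I/3)
  Res(f, 3 + I/2) = P(3 + I/2)/Q'(3 + I/2) = (exp(3 + I/2)*sin(3 + I/2))/(4 + 7*I/6) = (144/625 - 42*I/625)*exp(3 + I/2)*sin(3 + I/2)

Sum of residues inside C: (144/625 - 42*I/625)*exp(3 + I/2)*sin(3 + I/2) + (144/625 - 42*I/625)*exp(-1 - 2*I/3)*sin(1 + 2*I/3)
∮_C f(z) dz = 2πi · ((144/625 - 42*I/625)*exp(3 + I/2)*sin(3 + I/2) + (144/625 - 42*I/625)*exp(-1 - 2*I/3)*sin(1 + 2*I/3)) = pi*(84/625 + 288*I/625)*exp(-1 - 2*I/3)*sin(1 + 2*I/3) + pi*(84/625 + 288*I/625)*exp(3 + I/2)*sin(3 + I/2)

Final answer: pi*(84/625 + 288*I/625)*exp(-1 - 2*I/3)*sin(1 + 2*I/3) + pi*(84/625 + 288*I/625)*exp(3 + I/2)*sin(3 + I/2)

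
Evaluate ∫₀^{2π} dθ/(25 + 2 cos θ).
Let J = ∫₀^{2π} dθ/(25 + 2 cos θ).
Put z = e^{iθ}: then cos θ = (z + 1/z)/2, dθ = dz/(iz), and z runs once counterclockwise around |z| = 1:
  J = ∮_{|z|=1} 1/(25 + 2*(z + 1/z)/2) · dz/(iz) = (2/i) ∮_{|z|=1} dz/(2*z^2 + 50*z + 2).
The roots of 2*z^2 + 50*z + 2 are z = (-25 ± sqrt(25^2 - 2^2))/2, with sqrt(621) = 3*sqrt(69); their product is 1, so only z₊ = -25/2 + 3*sqrt(69)/2 lies inside the unit circle (z₋ = -25/2 - 3*sqrt(69)/2 lies outside).
z₊ is a simple zero of q(z) = 2*z^2 + 50*z + 2, so Res(1/q, z₊) = 1/q'(z₊) with q'(z) = 4*z + 50; and q'(z₊) = 2*(z₊ - z₋) = 6*sqrt(69).
Therefore J = (2/i) · 2πi · 1/(6*sqrt(69)) = 2*pi/(3*sqrt(69)) = 2*sqrt(69)*pi/207

Final answer: 2*sqrt(69)*pi/207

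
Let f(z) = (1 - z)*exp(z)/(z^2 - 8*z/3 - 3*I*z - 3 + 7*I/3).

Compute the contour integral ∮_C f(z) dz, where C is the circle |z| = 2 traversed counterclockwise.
By the residue theorem, ∮_C f(z) dz = 2πi · (sum of the residues of f at the poles inside |z| = 2).

The denominator factors as (z - 3 - 2*I)*(z + 1/3 - I), so the singularities of f are simple poles at z = 3 + 2*I, z = -1/3 + I.
  |3 + 2*I|² = 13 > 4 = 2², so this pole is outside the contour.
  |-1/3 + I|² = 10/9 < 4 = 2², so this pole is inside the contour.

With P(z) = (1 - z)*exp(z) and Q(z) = z^2 - 8*z/3 - 3*I*z - 3 + 7*I/3, each pole is simple, so Res(f, z₀) = P(z₀)/Q'(z₀) with Q'(z) = 2*z - 8/3 - 3*I.
  Res(f, -1/3 + I) = P(-1/3 + I)/Q'(-1/3 + I) = ((4/3 - I)*exp(-1/3 + I))/(-10/3 - I) = (-31/109 + 42*I/109)*exp(-1/3 + I)

∮_C f(z) dz = 2πi · ((-31/109 + 42*I/109)*exp(-1/3 + I)) = pi*(-84/109 - 62*I/109)*exp(-1/3 + I)

Final answer: pi*(-84/109 - 62*I/109)*exp(-1/3 + I)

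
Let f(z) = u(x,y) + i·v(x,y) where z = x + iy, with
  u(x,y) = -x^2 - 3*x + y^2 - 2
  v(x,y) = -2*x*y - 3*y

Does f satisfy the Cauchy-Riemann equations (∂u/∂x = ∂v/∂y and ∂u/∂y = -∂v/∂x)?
∂u/∂x = -2*x - 3
∂v/∂y = -2*x - 3
∂u/∂y = 2*y
∂v/∂x = -2*y
∂u/∂x = ∂v/∂y and ∂u/∂y = -∂v/∂x hold identically; f is analytic.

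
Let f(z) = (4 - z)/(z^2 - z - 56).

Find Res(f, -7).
Write f(z) = P(z)/Q(z) with P(z) = 4 - z and Q(z) = z^2 - z - 56.
The denominator factors as Q(z) = (z - 8)*(z + 7), so z = -7 is a simple zero of Q and P is analytic there; z = -7 is therefore a simple pole and
  Res(f, z₀) = P(z₀)/Q'(z₀).

Q'(z) = 2*z - 1, so Q'(-7) = -15.
P(-7) = 11.

Res(f, -7) = (11)/(-15) = -11/15

Final answer: -11/15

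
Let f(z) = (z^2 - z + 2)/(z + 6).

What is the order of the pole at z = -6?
Factor the denominator:
  z + 6 = (z + 6)

The numerator P(z) = z^2 - z + 2 has P(-6) = 44 ≠ 0, so no factor of (z + 6) cancels.
Near z = -6 we can therefore write f(z) = g(z)/(z + 6) with g analytic at -6 and g(-6) ≠ 0 (g is just the numerator).

Hence z = -6 is a pole of order 1.

Final answer: 1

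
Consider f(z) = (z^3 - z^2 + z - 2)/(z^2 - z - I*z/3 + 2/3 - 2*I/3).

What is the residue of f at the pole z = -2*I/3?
Write f(z) = P(z)/Q(z) with P(z) = z^3 - z^2 + z - 2 and Q(z) = z^2 - z - I*z/3 + 2/3 - 2*I/3.
The denominator factors as Q(z) = (z - 1 - I)*(z + 2*I/3), so z = -2*I/3 is a simple zero of Q and P is analytic there; z = -2*I/3 is therefore a simple pole and
  Res(f, z₀) = P(z₀)/Q'(z₀).

Q'(z) = 2*z - 1 - I/3, so Q'(-2*I/3) = -1 - 5*I/3.
P(-2*I/3) = -14/9 - 10*I/27.

Res(f, -2*I/3) = (-14/9 - 10*I/27)/(-1 - 5*I/3) = 88/153 - 10*I/17

Final answer: 88/153 - 10*I/17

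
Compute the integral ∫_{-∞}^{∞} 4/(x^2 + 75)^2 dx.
Let f(z) = 4/(z^2 + 75)^2. The denominator has no real zeros and deg Q - deg P = 4 ≥ 2, so the integral of f over the upper semicircle |z| = R tends to 0 as R → ∞. Closing the contour in the upper half-plane,
  ∫_{-∞}^{∞} f(x) dx = 2πi · Σ Res(f, z_k)  over the poles with Im z_k > 0.

Zeros of the denominator: z^2 + 75 = 0 gives z = ±5*sqrt(3)*I.
Upper half-plane: z = 5*sqrt(3)*I (a pole of order 2).

Write f(z) = g(z)/(z - 5*sqrt(3)*I)^2 with g(z) = 4/(z + 5*sqrt(3)*I)^2. For a double pole, Res(f, z₀) = g'(z₀):
  g'(z) = -8/(z + 5*sqrt(3)*I)^3
  Res(f, 5*sqrt(3)*I) = g'(5*sqrt(3)*I) = -sqrt(3)*I/1125

∫_{-∞}^{∞} f(x) dx = 2πi · (-sqrt(3)*I/1125) = 2*sqrt(3)*pi/1125

Final answer: 2*sqrt(3)*pi/1125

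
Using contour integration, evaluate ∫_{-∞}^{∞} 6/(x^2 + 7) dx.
6*sqrt(7)*pi/7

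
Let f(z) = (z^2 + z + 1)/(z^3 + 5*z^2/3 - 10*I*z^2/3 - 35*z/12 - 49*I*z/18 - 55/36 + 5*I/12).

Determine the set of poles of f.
{-3/2 + 2*I, -1/2 + I/3, 1/3 + I}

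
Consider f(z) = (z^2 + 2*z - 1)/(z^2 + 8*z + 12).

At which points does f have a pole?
The singularities of f are the zeros of the denominator. Factoring,
  z^2 + 8*z + 12 = (z + 6)*(z + 2)
so the candidates are z = -6, z = -2.

Check the numerator P(z) = z^2 + 2*z - 1 at each one:
  P(-6) = 23 ≠ 0, so z = -6 is a (simple) pole.
  P(-2) = -1 ≠ 0, so z = -2 is a (simple) pole.

Poles of f: {-6, -2}

Final answer: {-6, -2}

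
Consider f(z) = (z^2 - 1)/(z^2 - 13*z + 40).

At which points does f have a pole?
{5, 8}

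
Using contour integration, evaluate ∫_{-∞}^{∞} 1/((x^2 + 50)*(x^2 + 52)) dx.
pi*(-5*sqrt(13) + 13*sqrt(2))/260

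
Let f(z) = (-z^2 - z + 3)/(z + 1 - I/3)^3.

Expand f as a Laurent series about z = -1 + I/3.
Put w = z - (-1 + I/3), i.e. z = w - 1 + I/3. The denominator is w^3, so it suffices to rewrite the numerator in powers of w.

P(z) = -z^2 - z + 3
P(w - 1 + I/3) = 28/9 + I/3 + (1 - 2*I/3)*w - w^2

Dividing each term by w^3:
  f = (28/9 + I/3)/w^3 + (1 - 2*I/3)/w^2 - 1/w

Substituting back w = z + 1 - I/3:
  f(z) = (28/9 + I/3)/(z + 1 - I/3)^3 + (1 - 2*I/3)/(z + 1 - I/3)^2 - 1/(z + 1 - I/3)

The series is finite because the numerator is a polynomial; the negative powers form the principal part, and the coefficient of 1/(z + 1 - I/3) gives Res(f, -1 + I/3) = -1.

Final answer: (28/9 + I/3)/(z + 1 - I/3)^3 + (1 - 2*I/3)/(z + 1 - I/3)^2 - 1/(z + 1 - I/3)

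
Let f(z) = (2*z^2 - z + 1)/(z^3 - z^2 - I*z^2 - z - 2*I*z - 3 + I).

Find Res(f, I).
Write f(z) = P(z)/Q(z) with P(z) = 2*z^2 - z + 1 and Q(z) = z^3 - z^2 - I*z^2 - z - 2*I*z - 3 + I.
The denominator factors as Q(z) = (z - I)*(z - 2 - I)*(z + 1 + I), so z = I is a simple zero of Q and P is analytic there; z = I is therefore a simple pole and
  Res(f, z₀) = P(z₀)/Q'(z₀).

Q'(z) = 3*z^2 - 2*z - 2*I*z - 1 - 2*I, so Q'(I) = -2 - 4*I.
P(I) = -1 - I.

Res(f, I) = (-1 - I)/(-2 - 4*I) = 3/10 - I/10

Final answer: 3/10 - I/10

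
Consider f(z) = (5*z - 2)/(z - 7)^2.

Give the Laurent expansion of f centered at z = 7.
33/(z - 7)^2 + 5/(z - 7)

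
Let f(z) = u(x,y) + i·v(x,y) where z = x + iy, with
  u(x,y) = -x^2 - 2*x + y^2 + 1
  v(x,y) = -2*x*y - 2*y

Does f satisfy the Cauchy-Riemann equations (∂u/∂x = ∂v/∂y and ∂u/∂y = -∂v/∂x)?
∂u/∂x = -2*x - 2
∂v/∂y = -2*x - 2
∂u/∂y = 2*y
∂v/∂x = -2*y
∂u/∂x = ∂v/∂y and ∂u/∂y = -∂v/∂x hold identically; f is analytic.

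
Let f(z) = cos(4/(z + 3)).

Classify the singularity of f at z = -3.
essential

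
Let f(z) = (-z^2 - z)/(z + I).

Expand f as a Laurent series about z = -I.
Put w = z - (-I), i.e. z = w - I. The denominator is w, so it suffices to rewrite the numerator in powers of w.

P(z) = -z^2 - z
P(w - I) = 1 + I + (-1 + 2*I)*w - w^2

Dividing each term by w:
  f = (1 + I)/w - 1 + 2*I - w

Substituting back w = z + I:
  f(z) = (1 + I)/(z + I) - 1 + 2*I - (z + I)

The series is finite because the numerator is a polynomial; the negative powers form the principal part, and the coefficient of 1/(z + I) gives Res(f, -I) = 1 + I.

Final answer: (1 + I)/(z + I) - 1 + 2*I - (z + I)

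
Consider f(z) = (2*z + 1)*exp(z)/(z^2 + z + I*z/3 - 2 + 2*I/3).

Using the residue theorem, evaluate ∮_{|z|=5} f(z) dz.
pi*(-9/41 + 81*I/41)*exp(-2) + pi*(9/41 + 83*I/41)*exp(1 - I/3)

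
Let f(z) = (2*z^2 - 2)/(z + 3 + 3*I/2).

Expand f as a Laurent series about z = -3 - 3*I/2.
Put w = z - (-3 - 3*I/2), i.e. z = w - 3 - 3*I/2. The denominator is w, so it suffices to rewrite the numerator in powers of w.

P(z) = 2*z^2 - 2
P(w - 3 - 3*I/2) = 23/2 + 18*I + (-12 - 6*I)*w + 2*w^2

Dividing each term by w:
  f = (23/2 + 18*I)/w - 12 - 6*I + 2*w

Substituting back w = z + 3 + 3*I/2:
  f(z) = (23/2 + 18*I)/(z + 3 + 3*I/2) - 12 - 6*I + 2*(z + 3 + 3*I/2)

The series is finite because the numerator is a polynomial; the negative powers form the principal part, and the coefficient of 1/(z + 3 + 3*I/2) gives Res(f, -3 - 3*I/2) = 23/2 + 18*I.

Final answer: (23/2 + 18*I)/(z + 3 + 3*I/2) - 12 - 6*I + 2*(z + 3 + 3*I/2)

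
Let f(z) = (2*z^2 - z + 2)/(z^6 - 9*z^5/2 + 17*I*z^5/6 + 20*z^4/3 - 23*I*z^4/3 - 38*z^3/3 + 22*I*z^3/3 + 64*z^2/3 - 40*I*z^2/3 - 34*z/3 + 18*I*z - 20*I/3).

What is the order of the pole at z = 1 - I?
4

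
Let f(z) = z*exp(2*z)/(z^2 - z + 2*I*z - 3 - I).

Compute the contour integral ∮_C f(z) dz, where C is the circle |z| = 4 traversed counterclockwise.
pi*(2/3 + 4*I/3)*exp(4 - 2*I) + pi*(-2/3 + 2*I/3)*exp(-2 - 2*I)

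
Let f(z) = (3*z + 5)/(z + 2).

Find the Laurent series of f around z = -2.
-1/(z + 2) + 3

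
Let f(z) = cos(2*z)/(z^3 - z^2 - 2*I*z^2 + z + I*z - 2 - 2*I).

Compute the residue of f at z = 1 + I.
(3/10 - I/10)*cos(2 + 2*I)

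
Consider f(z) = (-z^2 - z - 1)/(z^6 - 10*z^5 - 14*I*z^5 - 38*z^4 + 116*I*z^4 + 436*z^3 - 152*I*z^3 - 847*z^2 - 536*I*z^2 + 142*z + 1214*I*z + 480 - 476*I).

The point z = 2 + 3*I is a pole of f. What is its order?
Factor the denominator:
  z^6 - 10*z^5 - 14*I*z^5 - 38*z^4 + 116*I*z^4 + 436*z^3 - 152*I*z^3 - 847*z^2 - 536*I*z^2 + 142*z + 1214*I*z + 480 - 476*I = (z - 2 - 3*I)^4*(z - 2)*(z - 2*I)

The numerator P(z) = -z^2 - z - 1 has P(2 + 3*I) = 2 - 15*I ≠ 0, so no factor of (z - 2 - 3*I) cancels.
Near z = 2 + 3*I we can therefore write f(z) = g(z)/(z - 2 - 3*I)^4 with g analytic at 2 + 3*I and g(2 + 3*I) ≠ 0 (g is the numerator divided by the remaining denominator factors).

Hence z = 2 + 3*I is a pole of order 4.

Final answer: 4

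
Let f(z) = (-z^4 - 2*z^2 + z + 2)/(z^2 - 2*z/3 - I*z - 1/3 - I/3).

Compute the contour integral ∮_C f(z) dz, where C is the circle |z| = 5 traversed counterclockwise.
By the residue theorem, ∮_C f(z) dz = 2πi · (sum of the residues of f at the poles inside |z| = 5).

The denominator factors as (z + 1/3)*(z - 1 - I), so the singularities of f are simple poles at z = -1/3, z = 1 + I.
  |-1/3|² = 1/9 < 25 = 5², so this pole is inside the contour.
  |1 + I|² = 2 < 25 = 5², so this pole is inside the contour.

With P(z) = -z^4 - 2*z^2 + z + 2 and Q(z) = z^2 - 2*z/3 - I*z - 1/3 - I/3, each pole is simple, so Res(f, z₀) = P(z₀)/Q'(z₀) with Q'(z) = 2*z - 2/3 - I.
  Res(f, -1/3) = P(-1/3)/Q'(-1/3) = (116/81)/(-4/3 - I) = -464/675 + 116*I/225
  Res(f, 1 + I) = P(1 + I)/Q'(1 + I) = (7 - 3*I)/(4/3 + I) = 57/25 - 99*I/25

Sum of residues inside C: 43/27 - 31*I/9
∮_C f(z) dz = 2πi · (43/27 - 31*I/9) = pi*(62/9 + 86*I/27)

Final answer: pi*(62/9 + 86*I/27)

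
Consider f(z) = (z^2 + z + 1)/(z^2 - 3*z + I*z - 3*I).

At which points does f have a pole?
The singularities of f are the zeros of the denominator. Factoring,
  z^2 - 3*z + I*z - 3*I = (z - 3)*(z + I)
so the candidates are z = 3, z = -I.

Check the numerator P(z) = z^2 + z + 1 at each one:
  P(3) = 13 ≠ 0, so z = 3 is a (simple) pole.
  P(-I) = -I ≠ 0, so z = -I is a (simple) pole.

Poles of f: {-I, 3}

Final answer: {-I, 3}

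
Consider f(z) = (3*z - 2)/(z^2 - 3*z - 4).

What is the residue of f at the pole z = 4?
2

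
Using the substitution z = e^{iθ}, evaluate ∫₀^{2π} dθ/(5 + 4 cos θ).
Let J = ∫₀^{2π} dθ/(5 + 4 cos θ).
Put z = e^{iθ}: then cos θ = (z + 1/z)/2, dθ = dz/(iz), and z runs once counterclockwise around |z| = 1:
  J = ∮_{|z|=1} 1/(5 + 4*(z + 1/z)/2) · dz/(iz) = (2/i) ∮_{|z|=1} dz/(4*z^2 + 10*z + 4).
The roots of 4*z^2 + 10*z + 4 are z = (-5 ± sqrt(5^2 - 4^2))/4, with sqrt(9) = 3; their product is 1, so only z₊ = -1/2 lies inside the unit circle (z₋ = -2 lies outside).
z₊ is a simple zero of q(z) = 4*z^2 + 10*z + 4, so Res(1/q, z₊) = 1/q'(z₊) with q'(z) = 8*z + 10; and q'(z₊) = 4*(z₊ - z₋) = 6.
Therefore J = (2/i) · 2πi · 1/(6) = 2*pi/(3) = 2*pi/3

Final answer: 2*pi/3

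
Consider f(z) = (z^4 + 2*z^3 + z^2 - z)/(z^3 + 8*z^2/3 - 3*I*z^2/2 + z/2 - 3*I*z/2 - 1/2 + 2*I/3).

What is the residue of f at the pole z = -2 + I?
15/29 - 93*I/29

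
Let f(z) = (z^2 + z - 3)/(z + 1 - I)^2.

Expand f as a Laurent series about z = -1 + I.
(-4 - I)/(z + 1 - I)^2 + (-1 + 2*I)/(z + 1 - I) + 1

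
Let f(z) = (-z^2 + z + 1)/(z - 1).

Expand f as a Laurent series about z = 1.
1/(z - 1) - 1 - (z - 1)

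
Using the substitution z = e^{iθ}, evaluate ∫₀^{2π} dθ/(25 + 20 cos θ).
Let J = ∫₀^{2π} dθ/(25 + 20 cos θ).
Put z = e^{iθ}: then cos θ = (z + 1/z)/2, dθ = dz/(iz), and z runs once counterclockwise around |z| = 1:
  J = ∮_{|z|=1} 1/(25 + 20*(z + 1/z)/2) · dz/(iz) = (2/i) ∮_{|z|=1} dz/(20*z^2 + 50*z + 20).
The roots of 20*z^2 + 50*z + 20 are z = (-25 ± sqrt(25^2 - 20^2))/20, with sqrt(225) = 15; their product is 1, so only z₊ = -1/2 lies inside the unit circle (z₋ = -2 lies outside).
z₊ is a simple zero of q(z) = 20*z^2 + 50*z + 20, so Res(1/q, z₊) = 1/q'(z₊) with q'(z) = 40*z + 50; and q'(z₊) = 20*(z₊ - z₋) = 30.
Therefore J = (2/i) · 2πi · 1/(30) = 2*pi/(15) = 2*pi/15

Final answer: 2*pi/15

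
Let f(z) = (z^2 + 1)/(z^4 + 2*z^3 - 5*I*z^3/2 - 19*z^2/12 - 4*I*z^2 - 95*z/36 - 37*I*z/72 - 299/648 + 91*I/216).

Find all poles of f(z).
The singularities of f are the zeros of the denominator. Factoring,
  z^4 + 2*z^3 - 5*I*z^3/2 - 19*z^2/12 - 4*I*z^2 - 95*z/36 - 37*I*z/72 - 299/648 + 91*I/216 = (z - 1/3 - I)*(z + 1/2 - I/3)*(z + 3/2 - 2*I/3)*(z + 1/3 - I/2)
so the candidates are z = 1/3 + I, z = -1/2 + I/3, z = -3/2 + 2*I/3, z = -1/3 + I/2.

Check the numerator P(z) = z^2 + 1 at each one:
  P(1/3 + I) = 1/9 + 2*I/3 ≠ 0, so z = 1/3 + I is a (simple) pole.
  P(-1/2 + I/3) = 41/36 - I/3 ≠ 0, so z = -1/2 + I/3 is a (simple) pole.
  P(-3/2 + 2*I/3) = 101/36 - 2*I ≠ 0, so z = -3/2 + 2*I/3 is a (simple) pole.
  P(-1/3 + I/2) = 31/36 - I/3 ≠ 0, so z = -1/3 + I/2 is a (simple) pole.

Poles of f: {-3/2 + 2*I/3, -1/2 + I/3, -1/3 + I/2, 1/3 + I}

Final answer: {-3/2 + 2*I/3, -1/2 + I/3, -1/3 + I/2, 1/3 + I}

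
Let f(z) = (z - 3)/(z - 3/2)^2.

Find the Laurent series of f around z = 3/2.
Put w = z - (3/2), i.e. z = w + 3/2. The denominator is w^2, so it suffices to rewrite the numerator in powers of w.

P(z) = z - 3
P(w + 3/2) = -3/2 + w

Dividing each term by w^2:
  f = -3/(2*w^2) + 1/w

Substituting back w = z - 3/2:
  f(z) = -3/(2*(z - 3/2)^2) + 1/(z - 3/2)

The series is finite because the numerator is a polynomial; the negative powers form the principal part, and the coefficient of 1/(z - 3/2) gives Res(f, 3/2) = 1.

Final answer: -3/(2*(z - 3/2)^2) + 1/(z - 3/2)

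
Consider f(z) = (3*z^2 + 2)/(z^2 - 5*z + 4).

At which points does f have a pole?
The singularities of f are the zeros of the denominator. Factoring,
  z^2 - 5*z + 4 = (z - 4)*(z - 1)
so the candidates are z = 4, z = 1.

Check the numerator P(z) = 3*z^2 + 2 at each one:
  P(4) = 50 ≠ 0, so z = 4 is a (simple) pole.
  P(1) = 5 ≠ 0, so z = 1 is a (simple) pole.

Poles of f: {1, 4}

Final answer: {1, 4}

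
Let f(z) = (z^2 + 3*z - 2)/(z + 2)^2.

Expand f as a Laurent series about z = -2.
Put w = z - (-2), i.e. z = w - 2. The denominator is w^2, so it suffices to rewrite the numerator in powers of w.

P(z) = z^2 + 3*z - 2
P(w - 2) = -4 - w + w^2

Dividing each term by w^2:
  f = -4/w^2 - 1/w + 1

Substituting back w = z + 2:
  f(z) = -4/(z + 2)^2 - 1/(z + 2) + 1

The series is finite because the numerator is a polynomial; the negative powers form the principal part, and the coefficient of 1/(z + 2) gives Res(f, -2) = -1.

Final answer: -4/(z + 2)^2 - 1/(z + 2) + 1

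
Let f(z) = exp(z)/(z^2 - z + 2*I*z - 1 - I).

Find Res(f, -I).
Write f(z) = P(z)/Q(z) with P(z) = exp(z) and Q(z) = z^2 - z + 2*I*z - 1 - I.
The denominator factors as Q(z) = (z - 1 + I)*(z + I), so z = -I is a simple zero of Q and P is analytic there; z = -I is therefore a simple pole and
  Res(f, z₀) = P(z₀)/Q'(z₀).

Q'(z) = 2*z - 1 + 2*I, so Q'(-I) = -1.
P(-I) = exp(-I).

Res(f, -I) = (exp(-I))/(-1) = -exp(-I)

Final answer: -exp(-I)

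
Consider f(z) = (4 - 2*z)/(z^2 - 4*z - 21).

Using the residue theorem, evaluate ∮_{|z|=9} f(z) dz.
-4*I*pi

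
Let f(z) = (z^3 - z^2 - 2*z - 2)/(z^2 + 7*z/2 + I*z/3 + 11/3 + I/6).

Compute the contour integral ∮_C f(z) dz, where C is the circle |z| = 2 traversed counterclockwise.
By the residue theorem, ∮_C f(z) dz = 2πi · (sum of the residues of f at the poles inside |z| = 2).

The denominator factors as (z + 3/2 - 2*I/3)*(z + 2 + I), so the singularities of f are simple poles at z = -3/2 + 2*I/3, z = -2 - I.
  |-3/2 + 2*I/3|² = 97/36 < 4 = 2², so this pole is inside the contour.
  |-2 - I|² = 5 > 4 = 2², so this pole is outside the contour.

With P(z) = z^3 - z^2 - 2*z - 2 and Q(z) = z^2 + 7*z/2 + I*z/3 + 11/3 + I/6, each pole is simple, so Res(f, z₀) = P(z₀)/Q'(z₀) with Q'(z) = 2*z + 7/2 + I/3.
  Res(f, -3/2 + 2*I/3) = P(-3/2 + 2*I/3)/Q'(-3/2 + 2*I/3) = (-157/72 + 263*I/54)/(1/2 + 5*I/3) = 9107/3924 + 437*I/218

∮_C f(z) dz = 2πi · (9107/3924 + 437*I/218) = pi*(-437/109 + 9107*I/1962)

Final answer: pi*(-437/109 + 9107*I/1962)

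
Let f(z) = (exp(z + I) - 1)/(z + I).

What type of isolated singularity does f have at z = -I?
Let u = z + I. The exponent is z + I = u, so
  f = (e^(u) - 1)/u = ((u) + (u)^2/2 + (u)^3/6 + ...)/u = 1 + (1/2)*u + (1/6)*u^2 + ...
The Laurent expansion about u = 0 has no negative powers; equivalently lim_{z→-I} f(z) = 1 exists and is finite.
So the singularity is removable.

Final answer: removable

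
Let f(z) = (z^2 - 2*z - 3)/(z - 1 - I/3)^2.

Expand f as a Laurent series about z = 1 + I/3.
Put w = z - (1 + I/3), i.e. z = w + 1 + I/3. The denominator is w^2, so it suffices to rewrite the numerator in powers of w.

P(z) = z^2 - 2*z - 3
P(w + 1 + I/3) = -37/9 + 2*I*w/3 + w^2

Dividing each term by w^2:
  f = -37/(9*w^2) + 2*I/(3*w) + 1

Substituting back w = z - 1 - I/3:
  f(z) = -37/(9*(z - 1 - I/3)^2) + 2*I/(3*(z - 1 - I/3)) + 1

The series is finite because the numerator is a polynomial; the negative powers form the principal part, and the coefficient of 1/(z - 1 - I/3) gives Res(f, 1 + I/3) = 2*I/3.

Final answer: -37/(9*(z - 1 - I/3)^2) + 2*I/(3*(z - 1 - I/3)) + 1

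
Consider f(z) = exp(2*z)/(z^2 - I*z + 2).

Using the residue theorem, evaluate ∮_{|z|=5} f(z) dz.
By the residue theorem, ∮_C f(z) dz = 2πi · (sum of the residues of f at the poles inside |z| = 5).

The denominator factors as (z - 2*I)*(z + I), so the singularities of f are simple poles at z = 2*I, z = -I.
  |2*I|² = 4 < 25 = 5², so this pole is inside the contour.
  |-I|² = 1 < 25 = 5², so this pole is inside the contour.

With P(z) = exp(2*z) and Q(z) = z^2 - I*z + 2, each pole is simple, so Res(f, z₀) = P(z₀)/Q'(z₀) with Q'(z) = 2*z - I.
  Res(f, 2*I) = P(2*I)/Q'(2*I) = (exp(4*I))/(3*I) = -I*exp(4*I)/3
  Res(f, -I) = P(-I)/Q'(-I) = (exp(-2*I))/(-3*I) = I*exp(-2*I)/3

Sum of residues inside C: I*exp(-2*I)/3 - I*exp(4*I)/3
∮_C f(z) dz = 2πi · (I*exp(-2*I)/3 - I*exp(4*I)/3) = 2*pi*exp(4*I)/3 - 2*pi*exp(-2*I)/3

Final answer: 2*pi*exp(4*I)/3 - 2*pi*exp(-2*I)/3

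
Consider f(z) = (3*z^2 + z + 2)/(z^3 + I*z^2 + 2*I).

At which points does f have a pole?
{-1 - I, I, 1 - I}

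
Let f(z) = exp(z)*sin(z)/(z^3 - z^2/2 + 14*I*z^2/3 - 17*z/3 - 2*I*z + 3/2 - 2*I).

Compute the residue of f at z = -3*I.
Write f(z) = P(z)/Q(z) with P(z) = exp(z)*sin(z) and Q(z) = z^3 - z^2/2 + 14*I*z^2/3 - 17*z/3 - 2*I*z + 3/2 - 2*I.
The denominator factors as Q(z) = (z + 3*I)*(z + I)*(z - 1/2 + 2*I/3), so z = -3*I is a simple zero of Q and P is analytic there; z = -3*I is therefore a simple pole and
  Res(f, z₀) = P(z₀)/Q'(z₀).

Q'(z) = 3*z^2 - z + 28*I*z/3 - 17/3 - 2*I, so Q'(-3*I) = -14/3 + I.
P(-3*I) = -I*exp(-3*I)*sinh(3).

Res(f, -3*I) = (-I*exp(-3*I)*sinh(3))/(-14/3 + I) = (-9/205 + 42*I/205)*exp(-3*I)*sinh(3)

Final answer: (-9/205 + 42*I/205)*exp(-3*I)*sinh(3)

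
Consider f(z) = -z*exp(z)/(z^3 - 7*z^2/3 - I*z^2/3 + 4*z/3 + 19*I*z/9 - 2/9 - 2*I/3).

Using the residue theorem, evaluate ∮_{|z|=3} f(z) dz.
By the residue theorem, ∮_C f(z) dz = 2πi · (sum of the residues of f at the poles inside |z| = 3).

The denominator factors as (z - 2 + 2*I/3)*(z - 1/3)*(z - I), so the singularities of f are simple poles at z = 2 - 2*I/3, z = 1/3, z = I.
  |2 - 2*I/3|² = 40/9 < 9 = 3², so this pole is inside the contour.
  |1/3|² = 1/9 < 9 = 3², so this pole is inside the contour.
  |I|² = 1 < 9 = 3², so this pole is inside the contour.

With P(z) = -z*exp(z) and Q(z) = z^3 - 7*z^2/3 - I*z^2/3 + 4*z/3 + 19*I*z/9 - 2/9 - 2*I/3, each pole is simple, so Res(f, z₀) = P(z₀)/Q'(z₀) with Q'(z) = 3*z^2 - 14*z/3 - 2*I*z/3 + 4/3 + 19*I/9.
  Res(f, 2 - 2*I/3) = P(2 - 2*I/3)/Q'(2 - 2*I/3) = ((-2 + 2*I/3)*exp(2 - 2*I/3))/(20/9 - 37*I/9) = (-582/1769 - 546*I/1769)*exp(2 - 2*I/3)
  Res(f, 1/3) = P(1/3)/Q'(1/3) = (-exp(1/3)/3)/(1/9 + 17*I/9) = (-3/290 + 51*I/290)*exp(1/3)
  Res(f, I) = P(I)/Q'(I) = (-I*exp(I))/(-1 - 23*I/9) = (207/610 + 81*I/610)*exp(I)

Sum of residues inside C: (-582/1769 - 546*I/1769)*exp(2 - 2*I/3) + (-3/290 + 51*I/290)*exp(1/3) + (207/610 + 81*I/610)*exp(I)
∮_C f(z) dz = 2πi · ((-582/1769 - 546*I/1769)*exp(2 - 2*I/3) + (-3/290 + 51*I/290)*exp(1/3) + (207/610 + 81*I/610)*exp(I)) = pi*(1092/1769 - 1164*I/1769)*exp(2 - 2*I/3) + pi*(-51/145 - 3*I/145)*exp(1/3) + pi*(-81/305 + 207*I/305)*exp(I)

Final answer: pi*(1092/1769 - 1164*I/1769)*exp(2 - 2*I/3) + pi*(-51/145 - 3*I/145)*exp(1/3) + pi*(-81/305 + 207*I/305)*exp(I)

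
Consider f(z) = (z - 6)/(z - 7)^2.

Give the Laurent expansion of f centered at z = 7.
Put w = z - (7), i.e. z = w + 7. The denominator is w^2, so it suffices to rewrite the numerator in powers of w.

P(z) = z - 6
P(w + 7) = 1 + w

Dividing each term by w^2:
  f = 1/w^2 + 1/w

Substituting back w = z - 7:
  f(z) = 1/(z - 7)^2 + 1/(z - 7)

The series is finite because the numerator is a polynomial; the negative powers form the principal part, and the coefficient of 1/(z - 7) gives Res(f, 7) = 1.

Final answer: 1/(z - 7)^2 + 1/(z - 7)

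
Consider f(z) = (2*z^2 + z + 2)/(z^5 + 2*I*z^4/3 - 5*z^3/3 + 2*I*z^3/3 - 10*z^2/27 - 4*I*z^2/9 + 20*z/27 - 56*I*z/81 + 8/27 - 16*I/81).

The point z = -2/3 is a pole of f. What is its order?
Factor the denominator:
  z^5 + 2*I*z^4/3 - 5*z^3/3 + 2*I*z^3/3 - 10*z^2/27 - 4*I*z^2/9 + 20*z/27 - 56*I*z/81 + 8/27 - 16*I/81 = (z + 2/3)^3*(z - 1 + 2*I/3)*(z - 1)

The numerator P(z) = 2*z^2 + z + 2 has P(-2/3) = 20/9 ≠ 0, so no factor of (z + 2/3) cancels.
Near z = -2/3 we can therefore write f(z) = g(z)/(z + 2/3)^3 with g analytic at -2/3 and g(-2/3) ≠ 0 (g is the numerator divided by the remaining denominator factors).

Hence z = -2/3 is a pole of order 3.

Final answer: 3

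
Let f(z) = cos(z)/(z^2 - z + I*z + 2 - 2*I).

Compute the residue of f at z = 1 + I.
Write f(z) = P(z)/Q(z) with P(z) = cos(z) and Q(z) = z^2 - z + I*z + 2 - 2*I.
The denominator factors as Q(z) = (z - 1 - I)*(z + 2*I), so z = 1 + I is a simple zero of Q and P is analytic there; z = 1 + I is therefore a simple pole and
  Res(f, z₀) = P(z₀)/Q'(z₀).

Q'(z) = 2*z - 1 + I, so Q'(1 + I) = 1 + 3*I.
P(1 + I) = cos(1 + I).

Res(f, 1 + I) = (cos(1 + I))/(1 + 3*I) = (1/10 - 3*I/10)*cos(1 + I)

Final answer: (1/10 - 3*I/10)*cos(1 + I)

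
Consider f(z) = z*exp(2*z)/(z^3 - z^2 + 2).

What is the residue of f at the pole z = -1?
Write f(z) = P(z)/Q(z) with P(z) = z*exp(2*z) and Q(z) = z^3 - z^2 + 2.
The denominator factors as Q(z) = (z - 1 - I)*(z - 1 + I)*(z + 1), so z = -1 is a simple zero of Q and P is analytic there; z = -1 is therefore a simple pole and
  Res(f, z₀) = P(z₀)/Q'(z₀).

Q'(z) = 3*z^2 - 2*z, so Q'(-1) = 5.
P(-1) = -exp(-2).

Res(f, -1) = (-exp(-2))/(5) = -exp(-2)/5

Final answer: -exp(-2)/5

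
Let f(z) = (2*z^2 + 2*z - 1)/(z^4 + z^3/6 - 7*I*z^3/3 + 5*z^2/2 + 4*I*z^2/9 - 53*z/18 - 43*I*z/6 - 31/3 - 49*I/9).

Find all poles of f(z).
{-1 + I/3, -2/3 + 3*I, -2*I, 3/2 + I}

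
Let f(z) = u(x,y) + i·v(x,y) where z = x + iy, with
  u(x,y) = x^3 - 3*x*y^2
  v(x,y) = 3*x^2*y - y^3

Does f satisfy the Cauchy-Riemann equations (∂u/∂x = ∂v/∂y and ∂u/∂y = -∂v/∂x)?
∂u/∂x = 3*x^2 - 3*y^2
∂v/∂y = 3*x^2 - 3*y^2
∂u/∂y = -6*x*y
∂v/∂x = 6*x*y
∂u/∂x = ∂v/∂y and ∂u/∂y = -∂v/∂x hold identically; f is analytic.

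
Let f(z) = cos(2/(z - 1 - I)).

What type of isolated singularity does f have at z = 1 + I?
Let u = z - 1 - I. Then
  cos(2/u) = Σ_{k≥0} (-1)^k (2)^(2k)/((2k)!·u^(2k)) = 1 - 2/u^2 + 2/(3*u^4) + ...
which has infinitely many negative powers of u, so cos(2/(z - 1 - I)) has an essential singularity at z = 1 + I.
So the singularity is essential.

Final answer: essential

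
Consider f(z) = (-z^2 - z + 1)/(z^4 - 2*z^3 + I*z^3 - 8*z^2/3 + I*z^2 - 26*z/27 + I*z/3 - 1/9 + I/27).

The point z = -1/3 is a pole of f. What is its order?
Factor the denominator:
  z^4 - 2*z^3 + I*z^3 - 8*z^2/3 + I*z^2 - 26*z/27 + I*z/3 - 1/9 + I/27 = (z + 1/3)^3*(z - 3 + I)

The numerator P(z) = -z^2 - z + 1 has P(-1/3) = 11/9 ≠ 0, so no factor of (z + 1/3) cancels.
Near z = -1/3 we can therefore write f(z) = g(z)/(z + 1/3)^3 with g analytic at -1/3 and g(-1/3) ≠ 0 (g is the numerator divided by the remaining denominator factors).

Hence z = -1/3 is a pole of order 3.

Final answer: 3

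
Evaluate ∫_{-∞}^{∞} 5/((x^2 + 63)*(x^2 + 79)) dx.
Let f(z) = 5/((z^2 + 63)*(z^2 + 79)). The denominator has no real zeros and deg Q - deg P = 4 ≥ 2, so the integral of f over the upper semicircle |z| = R tends to 0 as R → ∞. Closing the contour in the upper half-plane,
  ∫_{-∞}^{∞} f(x) dx = 2πi · Σ Res(f, z_k)  over the poles with Im z_k > 0.

Zeros of the denominator: z^2 + 63 = 0 gives z = ±3*sqrt(7)*I; z^2 + 79 = 0 gives z = ±sqrt(79)*I.
Upper half-plane: z = 3*sqrt(7)*I, z = sqrt(79)*I (simple).

Each pole is a simple zero of Q(z) = z^4 + 142*z^2 + 4977, so Res(f, z₀) = P(z₀)/Q'(z₀) with P(z) = 5, Q'(z) = 4*z^3 + 284*z:
  Res(f, 3*sqrt(7)*I) = (5)/(96*sqrt(7)*I) = -5*sqrt(7)*I/672
  Res(f, sqrt(79)*I) = (5)/(-32*sqrt(79)*I) = 5*sqrt(79)*I/2528

Sum of residues: 5*I*(-79*sqrt(7) + 21*sqrt(79))/53088
∫_{-∞}^{∞} f(x) dx = 2πi · (5*I*(-79*sqrt(7) + 21*sqrt(79))/53088) = 5*pi*(-21*sqrt(79) + 79*sqrt(7))/26544

Final answer: 5*pi*(-21*sqrt(79) + 79*sqrt(7))/26544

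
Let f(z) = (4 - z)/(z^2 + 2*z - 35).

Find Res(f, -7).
Write f(z) = P(z)/Q(z) with P(z) = 4 - z and Q(z) = z^2 + 2*z - 35.
The denominator factors as Q(z) = (z + 7)*(z - 5), so z = -7 is a simple zero of Q and P is analytic there; z = -7 is therefore a simple pole and
  Res(f, z₀) = P(z₀)/Q'(z₀).

Q'(z) = 2*z + 2, so Q'(-7) = -12.
P(-7) = 11.

Res(f, -7) = (11)/(-12) = -11/12

Final answer: -11/12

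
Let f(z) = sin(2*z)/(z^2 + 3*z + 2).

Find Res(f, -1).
Write f(z) = P(z)/Q(z) with P(z) = sin(2*z) and Q(z) = z^2 + 3*z + 2.
The denominator factors as Q(z) = (z + 2)*(z + 1), so z = -1 is a simple zero of Q and P is analytic there; z = -1 is therefore a simple pole and
  Res(f, z₀) = P(z₀)/Q'(z₀).

Q'(z) = 2*z + 3, so Q'(-1) = 1.
P(-1) = -sin(2).

Res(f, -1) = (-sin(2))/(1) = -sin(2)

Final answer: -sin(2)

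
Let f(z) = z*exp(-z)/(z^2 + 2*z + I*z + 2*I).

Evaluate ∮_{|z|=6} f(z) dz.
By the residue theorem, ∮_C f(z) dz = 2πi · (sum of the residues of f at the poles inside |z| = 6).

The denominator factors as (z + 2)*(z + I), so the singularities of f are simple poles at z = -2, z = -I.
  |-2|² = 4 < 36 = 6², so this pole is inside the contour.
  |-I|² = 1 < 36 = 6², so this pole is inside the contour.

With P(z) = z*exp(-z) and Q(z) = z^2 + 2*z + I*z + 2*I, each pole is simple, so Res(f, z₀) = P(z₀)/Q'(z₀) with Q'(z) = 2*z + 2 + I.
  Res(f, -2) = P(-2)/Q'(-2) = (-2*exp(2))/(-2 + I) = (4/5 + 2*I/5)*exp(2)
  Res(f, -I) = P(-I)/Q'(-I) = (-I*exp(I))/(2 - I) = (1/5 - 2*I/5)*exp(I)

Sum of residues inside C: (1/5 - 2*I/5)*exp(I) + (4/5 + 2*I/5)*exp(2)
∮_C f(z) dz = 2πi · ((1/5 - 2*I/5)*exp(I) + (4/5 + 2*I/5)*exp(2)) = pi*(4/5 + 2*I/5)*exp(I) + pi*(-4/5 + 8*I/5)*exp(2)

Final answer: pi*(4/5 + 2*I/5)*exp(I) + pi*(-4/5 + 8*I/5)*exp(2)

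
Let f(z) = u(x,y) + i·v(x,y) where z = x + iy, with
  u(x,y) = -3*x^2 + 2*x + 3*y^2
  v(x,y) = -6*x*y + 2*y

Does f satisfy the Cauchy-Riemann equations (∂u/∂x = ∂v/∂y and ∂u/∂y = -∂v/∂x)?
∂u/∂x = 2 - 6*x
∂v/∂y = 2 - 6*x
∂u/∂y = 6*y
∂v/∂x = -6*y
∂u/∂x = ∂v/∂y and ∂u/∂y = -∂v/∂x hold identically; f is analytic.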